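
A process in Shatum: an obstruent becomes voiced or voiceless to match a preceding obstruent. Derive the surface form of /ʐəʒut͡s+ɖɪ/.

/ɖ/ is a voiced retroflex stop. The preceding trigger /t͡s/ is voiceless, so /ɖ/ must become voiceless as well.
Changing only its voicing to voiceless gives [ʈ] — the voiceless retroflex stop.

[ʐəʒut͡sʈɪ]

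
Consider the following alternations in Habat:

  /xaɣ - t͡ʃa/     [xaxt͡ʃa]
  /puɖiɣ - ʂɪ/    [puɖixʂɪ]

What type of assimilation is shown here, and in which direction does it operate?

Underlying /ɣ/ is realised as [x] next to /t͡ʃ/; /t͡ʃ/ itself does not change.
/ɣ/ is voiced while /t͡ʃ/ is voiceless; the output [x] is voiceless, matching the trigger — so the feature that spreads is voicing.
Place and manner are unchanged, so the assimilation is partial, not total.
The other alternating form patterns the same way: /ɣ/ → [x] before /ʂ/ (voiced → voiceless, matching voiceless) — only voicing changes, and always toward the following segment.
Since the segment that changes precedes the conditioning segment, the assimilation is regressive.

regressive voicing assimilation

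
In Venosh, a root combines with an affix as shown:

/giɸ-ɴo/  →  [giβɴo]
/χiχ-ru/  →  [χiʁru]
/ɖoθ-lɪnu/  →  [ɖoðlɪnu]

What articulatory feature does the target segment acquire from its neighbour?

voicing

Comparing underlying and surface forms, /ɸ/ → [β] is the alternation; the neighbouring /ɴ/ is constant.
The change voiceless → voiced matches the voicing of the following /ɴ/, identifying this as voicing assimilation.
Checking the remaining alternations: /χ/ → [ʁ] before /r/ (voiceless → voiced, matching voiced); /θ/ → [ð] before /l/ (voiceless → voiced, matching voiced) — only voicing changes, and always toward the following segment.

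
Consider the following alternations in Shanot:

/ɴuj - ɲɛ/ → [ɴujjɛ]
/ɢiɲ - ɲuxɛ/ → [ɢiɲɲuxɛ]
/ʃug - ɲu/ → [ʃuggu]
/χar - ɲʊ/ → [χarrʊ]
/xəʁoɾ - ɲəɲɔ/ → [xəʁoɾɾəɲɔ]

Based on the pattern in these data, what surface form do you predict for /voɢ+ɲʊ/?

The data show progressive total assimilation (/ɲ/ → [j] after /j/; /ɲ/ → [g] after /g/; /ɲ/ → [r] after /r/; /ɲ/ → [ɾ] after /ɾ/): in every case the target segment becomes identical to its preceding neighbour, copying more than a single feature.
In [ɢiɲɲuxɛ] the two consonants at the boundary are already identical (/ɲ/ + /ɲ/), so the rule applies vacuously and nothing changes.
/ɲ/ is the segment targeted by the rule; it sits immediately after /ɢ/, so it assimilates completely and surfaces as [ɢ].

[voɢɢʊ]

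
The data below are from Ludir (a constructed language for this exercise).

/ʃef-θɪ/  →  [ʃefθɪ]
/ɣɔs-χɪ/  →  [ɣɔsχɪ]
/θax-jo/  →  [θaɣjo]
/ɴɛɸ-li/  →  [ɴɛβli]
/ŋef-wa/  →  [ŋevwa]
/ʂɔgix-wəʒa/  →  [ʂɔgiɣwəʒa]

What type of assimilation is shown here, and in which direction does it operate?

regressive voicing assimilation

Comparing underlying and surface forms, /x/ → [ɣ] is the alternation; the neighbouring /j/ is constant.
/x/ is voiceless while /j/ is voiced; the output [ɣ] is voiced, matching the trigger — so the feature that spreads is voicing.
Place and manner are unchanged, so the assimilation is partial, not total.
The other alternating forms pattern the same way: /ɸ/ → [β] before /l/ (voiceless → voiced, matching voiced); /f/ → [v] before /w/ (voiceless → voiced, matching voiced); /x/ → [ɣ] before /w/ (voiceless → voiced, matching voiced) — only voicing changes, and always toward the following segment.
No alternation appears in [ʃefθɪ], [ɣɔsχɪ]: there the adjacent consonants already agree in voicing (/f/ and /θ/ are both voiceless; /s/ and /χ/ are both voiceless), so these forms are consistent with the same rule.
The trigger is the following segment, so the direction is regressive (anticipatory).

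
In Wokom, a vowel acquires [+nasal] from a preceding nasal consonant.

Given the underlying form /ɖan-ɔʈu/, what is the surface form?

[ɖanɔ̃ʈu]

/ɔ/ sits next to the nasal /n/ and is therefore nasalised to [ɔ̃].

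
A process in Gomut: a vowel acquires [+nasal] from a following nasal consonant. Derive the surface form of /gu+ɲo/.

/u/ sits next to the nasal /ɲ/ and is therefore nasalised to [ũ].

[gũɲo]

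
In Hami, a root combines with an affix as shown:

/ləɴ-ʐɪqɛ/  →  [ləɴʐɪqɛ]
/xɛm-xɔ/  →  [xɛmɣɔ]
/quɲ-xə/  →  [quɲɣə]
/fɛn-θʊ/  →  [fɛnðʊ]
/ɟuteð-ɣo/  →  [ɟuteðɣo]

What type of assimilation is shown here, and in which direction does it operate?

Comparing underlying and surface forms, /x/ → [ɣ] is the alternation; the neighbouring /m/ is constant.
The change voiceless → voiced matches the voicing of the preceding /m/, identifying this as voicing assimilation.
Place and manner are unchanged, so the assimilation is partial, not total.
The other alternating forms pattern the same way: /x/ → [ɣ] after /ɲ/ (voiceless → voiced, matching voiced); /θ/ → [ð] after /n/ (voiceless → voiced, matching voiced) — only voicing changes, and always toward the preceding segment.
Nothing changes in [ləɴʐɪqɛ], [ɟuteðɣo]: there the adjacent consonants already agree in voicing (/ʐ/ and /ɴ/ are both voiced; /ɣ/ and /ð/ are both voiced), so these forms are consistent with the same rule.
Since the segment that changes follows the conditioning segment, the assimilation is progressive.

progressive voicing assimilation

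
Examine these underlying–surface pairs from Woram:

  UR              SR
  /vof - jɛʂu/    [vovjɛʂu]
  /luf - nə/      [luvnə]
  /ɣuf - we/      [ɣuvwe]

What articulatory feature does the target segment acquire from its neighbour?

The segment that alternates is /f/, which surfaces as [v] when adjacent to /j/.
/f/ is voiceless while /j/ is voiced; the output [v] is voiced, matching the trigger — so the feature that spreads is voicing.
Checking the remaining alternations: /f/ → [v] before /n/ (voiceless → voiced, matching voiced); /f/ → [v] before /w/ (voiceless → voiced, matching voiced) — only voicing changes, and always toward the following segment.

voicing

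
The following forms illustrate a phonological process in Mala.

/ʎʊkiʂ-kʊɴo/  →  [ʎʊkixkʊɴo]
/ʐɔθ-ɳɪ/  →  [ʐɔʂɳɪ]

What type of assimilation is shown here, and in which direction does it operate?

Underlying /ʂ/ is realised as [x] next to /k/; /k/ itself does not change.
/ʂ/ is retroflex while /k/ is velar; the output [x] is velar, matching the trigger — so the feature that spreads is place.
Manner and voice are unchanged, so the assimilation is partial, not total.
The same holds elsewhere in the data: /θ/ → [ʂ] before /ɳ/ (dental → retroflex, matching retroflex) — only place changes, and always toward the following segment.
The trigger is the following segment, so the direction is regressive (anticipatory).

regressive place assimilation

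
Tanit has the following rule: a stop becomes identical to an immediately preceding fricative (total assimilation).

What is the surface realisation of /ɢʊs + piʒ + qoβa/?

[ɢʊssiʒʒoβa]

/p/ is the segment targeted by the rule; it sits immediately after /s/, so it assimilates completely and surfaces as [s].
At the second juncture, /q/ likewise becomes [ʒ] adjacent to /ʒ/.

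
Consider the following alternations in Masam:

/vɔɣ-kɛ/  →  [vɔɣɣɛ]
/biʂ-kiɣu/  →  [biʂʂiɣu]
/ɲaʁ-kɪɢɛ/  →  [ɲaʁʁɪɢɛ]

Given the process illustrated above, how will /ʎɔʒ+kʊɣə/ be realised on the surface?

[ʎɔʒʒʊɣə]

The data show progressive total assimilation (/k/ → [ɣ] after /ɣ/; /k/ → [ʂ] after /ʂ/; /k/ → [ʁ] after /ʁ/): in every case the target segment becomes identical to its preceding neighbour, copying more than a single feature.
/k/ is the segment targeted by the rule; it sits immediately after /ʒ/, so it assimilates completely and surfaces as [ʒ].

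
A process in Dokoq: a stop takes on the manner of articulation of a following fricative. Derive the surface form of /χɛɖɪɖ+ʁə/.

The rule targets /ɖ/ (voiced retroflex stop), which sits before the trigger /ʁ/ (fricative).
Changing only its manner to fricative gives [ʐ] — the voiced retroflex fricative.

[χɛɖɪʐʁə]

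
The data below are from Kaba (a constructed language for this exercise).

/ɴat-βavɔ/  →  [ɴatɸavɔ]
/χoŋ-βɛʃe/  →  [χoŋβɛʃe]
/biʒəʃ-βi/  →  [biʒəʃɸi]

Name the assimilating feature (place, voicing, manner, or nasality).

voicing

The segment that alternates is /β/, which surfaces as [ɸ] when adjacent to /t/.
The change voiced → voiceless matches the voicing of the preceding /t/, identifying this as voicing assimilation.
The same holds elsewhere in the data: /β/ → [ɸ] after /ʃ/ (voiced → voiceless, matching voiceless) — only voicing changes, and always toward the preceding segment.
No alternation appears in [χoŋβɛʃe]: there the adjacent consonants already agree in voicing (/β/ and /ŋ/ are both voiced), so this form is consistent with the same rule.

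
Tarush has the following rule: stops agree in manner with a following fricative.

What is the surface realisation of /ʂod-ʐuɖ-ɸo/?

[ʂozʐuʐɸo]

/d/ is a voiced alveolar stop. The following trigger /ʐ/ is a fricative, so /d/ must become a fricative as well.
Changing only its manner to fricative gives [z] — the voiced alveolar fricative.
At the second juncture, /ɖ/ likewise becomes [ʐ] adjacent to /ɸ/.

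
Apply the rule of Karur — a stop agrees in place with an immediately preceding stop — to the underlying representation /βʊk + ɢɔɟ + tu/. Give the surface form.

/ɢ/ is a voiced uvular stop. The preceding trigger /k/ is velar, so /ɢ/ must become velar as well.
Changing only its place to velar gives [g] — the voiced velar stop.
The same rule applies at the second boundary: /t/ → [c] next to /ɟ/.

[βʊkgɔɟcu]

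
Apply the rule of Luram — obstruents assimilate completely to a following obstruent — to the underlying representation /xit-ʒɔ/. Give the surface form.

[xiʒʒɔ]

/t/ is the segment targeted by the rule; it sits immediately before /ʒ/, so it assimilates completely and surfaces as [ʒ].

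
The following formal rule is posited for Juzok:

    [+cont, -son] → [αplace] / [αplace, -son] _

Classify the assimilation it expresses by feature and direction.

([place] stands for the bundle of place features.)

progressive place assimilation

The shared variable α links the value of the place features (abbreviated [place]) on the target to the same value on the neighbouring segment, so place is the feature that assimilates.
Since the environment is written before the underscore, the trigger precedes the target; the direction is progressive.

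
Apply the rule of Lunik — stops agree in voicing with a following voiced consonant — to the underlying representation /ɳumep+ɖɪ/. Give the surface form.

The rule targets /p/ (voiceless bilabial stop), which sits before the trigger /ɖ/ (voiced).
Changing only its voicing to voiced gives [b] — the voiced bilabial stop.

[ɳumebɖɪ]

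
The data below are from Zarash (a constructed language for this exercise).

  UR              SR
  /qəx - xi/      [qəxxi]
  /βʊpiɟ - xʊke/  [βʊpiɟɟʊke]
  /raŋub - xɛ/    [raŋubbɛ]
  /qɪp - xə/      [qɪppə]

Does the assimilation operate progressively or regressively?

The segment that alternates is /x/, which surfaces as [ɟ] when adjacent to /ɟ/.
The output [ɟ] is identical to the trigger /ɟ/ — every feature (place, manner, voicing) has been copied — so this is total assimilation.
The other forms behave the same way: /x/ → [b] after /b/; /x/ → [p] after /p/ — in each case the output is a copy of the preceding consonant.
In [qəxxi] the two consonants at the boundary are already identical (/x/ + /x/), so the rule applies vacuously and nothing changes.
Since the segment that changes follows the conditioning segment, the assimilation is progressive.

progressive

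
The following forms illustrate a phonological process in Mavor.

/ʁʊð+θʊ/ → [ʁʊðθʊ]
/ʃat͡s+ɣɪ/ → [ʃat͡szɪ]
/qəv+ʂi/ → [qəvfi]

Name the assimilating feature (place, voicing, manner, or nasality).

The segment that alternates is /ɣ/, which surfaces as [z] when adjacent to /t͡s/.
/ɣ/ is velar while /t͡s/ is alveolar; the output [z] is alveolar, matching the trigger — so the feature that spreads is place.
The same holds elsewhere in the data: /ʂ/ → [f] after /v/ (retroflex → labiodental, matching labiodental) — only place changes, and always toward the preceding segment.
Nothing changes in [ʁʊðθʊ]: there the adjacent consonants already agree in place (/θ/ and /ð/ are both dental), so this form is consistent with the same rule.

place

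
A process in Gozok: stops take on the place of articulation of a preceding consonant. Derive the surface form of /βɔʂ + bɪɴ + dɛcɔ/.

/b/ is a voiced bilabial stop. The preceding trigger /ʂ/ is retroflex, so /b/ must become retroflex as well.
The voiced retroflex stop is [ɖ], so /b/ → [ɖ].
At the second juncture, /d/ likewise becomes [ɢ] adjacent to /ɴ/.

[βɔʂɖɪɴɢɛcɔ]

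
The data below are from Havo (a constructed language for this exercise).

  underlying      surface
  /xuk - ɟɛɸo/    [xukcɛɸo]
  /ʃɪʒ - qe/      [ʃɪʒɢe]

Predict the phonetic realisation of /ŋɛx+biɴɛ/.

The data show progressive voicing assimilation: /ɟ/ → [c] after /k/; /q/ → [ɢ] after /ʒ/. In each pair only voicing changes, matching the preceding consonant, while place and manner stay constant.
The rule targets /b/ (voiced bilabial stop), which sits after the trigger /x/ (voiceless).
The voiceless bilabial stop is [p], so /b/ → [p].

[ŋɛxpiɴɛ]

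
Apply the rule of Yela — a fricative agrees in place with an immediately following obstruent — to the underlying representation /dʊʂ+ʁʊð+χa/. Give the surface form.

/ʂ/ is a voiceless retroflex fricative. The following trigger /ʁ/ is uvular, so /ʂ/ must become uvular as well.
The voiceless uvular fricative is [χ], so /ʂ/ → [χ].
The same rule applies at the second boundary: /ð/ → [ʁ] next to /χ/.

[dʊχʁʊʁχa]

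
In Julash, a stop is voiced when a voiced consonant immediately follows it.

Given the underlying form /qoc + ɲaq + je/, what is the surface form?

[qoɟɲaɢje]

The rule targets /c/ (voiceless palatal stop), which sits before the trigger /ɲ/ (voiced).
Changing only its voicing to voiced gives [ɟ] — the voiced palatal stop.
The same rule applies at the second boundary: /q/ → [ɢ] next to /j/.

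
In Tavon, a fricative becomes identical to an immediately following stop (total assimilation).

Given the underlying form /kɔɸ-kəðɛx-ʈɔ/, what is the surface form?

[kɔkkəðɛʈʈɔ]

/ɸ/ is the segment targeted by the rule; it sits immediately before /k/, so it assimilates completely and surfaces as [k].
The same rule applies at the second boundary: /x/ → [ʈ] next to /ʈ/.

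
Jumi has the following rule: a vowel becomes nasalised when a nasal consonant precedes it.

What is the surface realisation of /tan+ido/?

[tanĩdo]

The vowel /i/ is adjacent to the preceding nasal /n/, so it acquires [+nasal] and surfaces as [ĩ].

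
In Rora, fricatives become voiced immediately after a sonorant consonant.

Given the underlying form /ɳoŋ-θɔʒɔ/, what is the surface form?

[ɳoŋðɔʒɔ]

/θ/ is a voiceless dental fricative. The preceding trigger /ŋ/ is voiced, so /θ/ must become voiced as well.
The voiced dental fricative is [ð], so /θ/ → [ð].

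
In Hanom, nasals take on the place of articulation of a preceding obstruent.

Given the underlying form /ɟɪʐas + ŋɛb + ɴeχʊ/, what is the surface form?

[ɟɪʐasnɛbmeχʊ]

The rule targets /ŋ/ (voiced velar nasal), which sits after the trigger /s/ (alveolar).
A voiced alveolar nasal is [n], so the surface segment is [n].
The same rule applies at the second boundary: /ɴ/ → [m] next to /b/.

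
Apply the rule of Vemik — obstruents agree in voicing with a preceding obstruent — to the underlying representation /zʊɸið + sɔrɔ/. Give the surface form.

[zʊɸiðzɔrɔ]

/s/ is a voiceless alveolar fricative. The preceding trigger /ð/ is voiced, so /s/ must become voiced as well.
The voiced alveolar fricative is [z], so /s/ → [z].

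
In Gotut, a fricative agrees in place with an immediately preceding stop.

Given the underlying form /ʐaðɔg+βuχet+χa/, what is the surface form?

[ʐaðɔgɣuχetsa]

/β/ is a voiced bilabial fricative. The preceding trigger /g/ is velar, so /β/ must become velar as well.
A voiced velar fricative is [ɣ], so the surface segment is [ɣ].
At the second juncture, /χ/ likewise becomes [s] adjacent to /t/.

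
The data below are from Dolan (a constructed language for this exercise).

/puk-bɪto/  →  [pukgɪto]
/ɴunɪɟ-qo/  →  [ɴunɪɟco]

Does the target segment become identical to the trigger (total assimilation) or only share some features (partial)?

Comparing underlying and surface forms, /b/ → [g] is the alternation; the neighbouring /k/ is constant.
/b/ is bilabial while /k/ is velar; the output [g] is velar, matching the trigger — so the feature that spreads is place.
Manner and voice are unchanged, so the assimilation is partial, not total.
Checking the remaining alternation: /q/ → [c] after /ɟ/ (uvular → palatal, matching palatal) — only place changes, and always toward the preceding segment.

partial assimilation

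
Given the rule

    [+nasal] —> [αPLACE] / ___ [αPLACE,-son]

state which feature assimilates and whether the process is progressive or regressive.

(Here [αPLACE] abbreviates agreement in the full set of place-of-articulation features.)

The rule copies the place features (abbreviated [PLACE]) from the environment onto the target, so the assimilating feature is place.
The conditioning segment sits to the right of the focus bar, meaning the trigger follows the segment that changes — regressive assimilation.

regressive place assimilation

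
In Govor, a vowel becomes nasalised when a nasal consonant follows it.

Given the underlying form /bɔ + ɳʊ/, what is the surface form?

The vowel /ɔ/ is adjacent to the following nasal /ɳ/, so it acquires [+nasal] and surfaces as [ɔ̃].

[bɔ̃ɳʊ]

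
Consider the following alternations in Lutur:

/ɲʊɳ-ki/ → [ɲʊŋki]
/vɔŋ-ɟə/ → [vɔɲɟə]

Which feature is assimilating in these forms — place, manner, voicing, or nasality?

Underlying /ɳ/ is realised as [ŋ] next to /k/; /k/ itself does not change.
/ɳ/ is retroflex while /k/ is velar; the output [ŋ] is velar, matching the trigger — so the feature that spreads is place.
Checking the remaining alternation: /ŋ/ → [ɲ] before /ɟ/ (velar → palatal, matching palatal) — only place changes, and always toward the following segment.

place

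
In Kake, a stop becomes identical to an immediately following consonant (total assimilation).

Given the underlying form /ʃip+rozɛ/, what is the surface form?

/p/ is the segment targeted by the rule; it sits immediately before /r/, so it assimilates completely and surfaces as [r].

[ʃirrozɛ]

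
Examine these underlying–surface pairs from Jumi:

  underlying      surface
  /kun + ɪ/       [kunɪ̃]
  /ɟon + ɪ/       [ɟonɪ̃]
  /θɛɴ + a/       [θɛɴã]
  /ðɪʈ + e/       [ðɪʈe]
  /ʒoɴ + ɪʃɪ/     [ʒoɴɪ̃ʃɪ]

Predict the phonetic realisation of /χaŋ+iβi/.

The data show progressive nasality assimilation (vowel nasalisation): /ɪ/ → [ɪ̃] after /n/; /a/ → [ã] after /ɴ/; /ɪ/ → [ɪ̃] after /ɴ/ — a vowel is nasalised by an immediately preceding nasal consonant.
No change occurs in [ðɪʈe] because the vowel at the boundary is adjacent to an oral consonant, not a nasal (/e/ next to /ʈ/).
The vowel /i/ is adjacent to the preceding nasal /ŋ/, so it acquires [+nasal] and surfaces as [ĩ].

[χaŋĩβi]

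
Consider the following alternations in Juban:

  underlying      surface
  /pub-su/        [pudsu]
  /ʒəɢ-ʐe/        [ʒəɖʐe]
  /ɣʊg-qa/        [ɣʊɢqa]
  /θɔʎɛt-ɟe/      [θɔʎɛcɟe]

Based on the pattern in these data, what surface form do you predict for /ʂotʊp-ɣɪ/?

[ʂotʊkɣɪ]

The data show regressive place assimilation: /b/ → [d] before /s/; /ɢ/ → [ɖ] before /ʐ/; /g/ → [ɢ] before /q/; /t/ → [c] before /ɟ/. In each pair only place changes, matching the following consonant, while manner and voice stay constant.
The rule targets /p/ (voiceless bilabial stop), which sits before the trigger /ɣ/ (velar).
The voiceless velar stop is [k], so /p/ → [k].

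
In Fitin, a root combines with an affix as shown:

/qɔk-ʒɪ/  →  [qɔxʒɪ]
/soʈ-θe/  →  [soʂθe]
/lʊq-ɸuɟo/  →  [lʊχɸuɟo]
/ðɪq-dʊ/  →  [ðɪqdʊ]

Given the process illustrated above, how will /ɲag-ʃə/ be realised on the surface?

[ɲaɣʃə]

The data show regressive manner assimilation: /k/ → [x] before /ʒ/; /ʈ/ → [ʂ] before /θ/; /q/ → [χ] before /ɸ/. In each pair only manner changes, matching the following consonant, while place and voice stay constant.
No alternation appears in [ðɪqdʊ]: there the adjacent consonants already agree in manner (/q/ and /d/ are both stops), so this form is consistent with the same rule.
/g/ is a voiced velar stop. The following trigger /ʃ/ is a fricative, so /g/ must become a fricative as well.
The voiced velar fricative is [ɣ], so /g/ → [ɣ].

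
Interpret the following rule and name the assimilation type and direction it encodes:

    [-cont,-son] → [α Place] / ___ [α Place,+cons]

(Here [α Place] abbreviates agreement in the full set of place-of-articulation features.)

The shared variable α links the value of the place features (abbreviated [Place]) on the target to the same value on the neighbouring segment, so place is the feature that assimilates.
Since the environment is written after the underscore, the trigger follows the target; the direction is regressive.

regressive place assimilation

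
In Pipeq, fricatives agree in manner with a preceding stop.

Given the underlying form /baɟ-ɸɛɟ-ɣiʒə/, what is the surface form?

/ɸ/ is a voiceless bilabial fricative. The preceding trigger /ɟ/ is a stop, so /ɸ/ must become a stop as well.
Changing only its manner to stop gives [p] — the voiceless bilabial stop.
The same rule applies at the second boundary: /ɣ/ → [g] next to /ɟ/.

[baɟpɛɟgiʒə]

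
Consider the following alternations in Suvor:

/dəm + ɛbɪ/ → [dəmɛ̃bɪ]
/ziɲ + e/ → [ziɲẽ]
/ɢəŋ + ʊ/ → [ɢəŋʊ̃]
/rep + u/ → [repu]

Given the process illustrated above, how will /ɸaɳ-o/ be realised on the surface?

[ɸaɳõ]

The data show progressive nasality assimilation (vowel nasalisation): /ɛ/ → [ɛ̃] after /m/; /e/ → [ẽ] after /ɲ/; /ʊ/ → [ʊ̃] after /ŋ/ — a vowel is nasalised by an immediately preceding nasal consonant.
No change occurs in [repu] because the vowel at the boundary is adjacent to an oral consonant, not a nasal (/u/ next to /p/).
The vowel /o/ is adjacent to the preceding nasal /ɳ/, so it acquires [+nasal] and surfaces as [õ].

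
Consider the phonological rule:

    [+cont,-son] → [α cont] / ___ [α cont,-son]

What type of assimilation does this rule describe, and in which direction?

regressive manner assimilation

The rule copies [cont] (continuancy) from the environment onto the target fricatives; since [±cont] encodes the stop/fricative manner contrast, the assimilating dimension is manner.
The conditioning segment sits to the right of the focus bar, meaning the trigger follows the segment that changes — regressive assimilation.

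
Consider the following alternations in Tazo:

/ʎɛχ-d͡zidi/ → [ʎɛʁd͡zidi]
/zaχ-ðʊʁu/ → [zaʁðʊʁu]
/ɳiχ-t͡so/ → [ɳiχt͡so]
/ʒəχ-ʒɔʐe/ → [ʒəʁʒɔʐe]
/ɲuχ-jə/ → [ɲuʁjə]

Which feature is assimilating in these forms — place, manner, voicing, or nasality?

Comparing underlying and surface forms, /χ/ → [ʁ] is the alternation; the neighbouring /d͡z/ is constant.
The change voiceless → voiced matches the voicing of the following /d͡z/, identifying this as voicing assimilation.
The other alternating forms pattern the same way: /χ/ → [ʁ] before /ð/ (voiceless → voiced, matching voiced); /χ/ → [ʁ] before /ʒ/ (voiceless → voiced, matching voiced); /χ/ → [ʁ] before /j/ (voiceless → voiced, matching voiced) — only voicing changes, and always toward the following segment.
No alternation appears in [ɳiχt͡so]: there the adjacent consonants already agree in voicing (/χ/ and /t͡s/ are both voiceless), so this form is consistent with the same rule.

voicing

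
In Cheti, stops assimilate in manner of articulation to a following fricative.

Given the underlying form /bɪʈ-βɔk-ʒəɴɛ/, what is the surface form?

/ʈ/ is a voiceless retroflex stop. The following trigger /β/ is a fricative, so /ʈ/ must become a fricative as well.
A voiceless retroflex fricative is [ʂ], so the surface segment is [ʂ].
The same rule applies at the second boundary: /k/ → [x] next to /ʒ/.

[bɪʂβɔxʒəɴɛ]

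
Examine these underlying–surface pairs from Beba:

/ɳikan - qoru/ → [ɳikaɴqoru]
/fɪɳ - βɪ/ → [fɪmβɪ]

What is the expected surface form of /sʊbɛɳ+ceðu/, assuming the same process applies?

[sʊbɛɲceðu]

The data show regressive place assimilation: /n/ → [ɴ] before /q/; /ɳ/ → [m] before /β/. In each pair only place changes, matching the following consonant, while manner and voice stay constant.
The rule targets /ɳ/ (voiced retroflex nasal), which sits before the trigger /c/ (palatal).
A voiced palatal nasal is [ɲ], so the surface segment is [ɲ].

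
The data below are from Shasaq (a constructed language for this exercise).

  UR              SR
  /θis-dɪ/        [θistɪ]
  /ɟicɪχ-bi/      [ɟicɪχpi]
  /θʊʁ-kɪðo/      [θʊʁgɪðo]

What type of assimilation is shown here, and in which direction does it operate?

progressive voicing assimilation

Comparing underlying and surface forms, /d/ → [t] is the alternation; the neighbouring /s/ is constant.
The change voiced → voiceless matches the voicing of the preceding /s/, identifying this as voicing assimilation.
Place and manner are unchanged, so the assimilation is partial, not total.
The same holds elsewhere in the data: /b/ → [p] after /χ/ (voiced → voiceless, matching voiceless); /k/ → [g] after /ʁ/ (voiceless → voiced, matching voiced) — only voicing changes, and always toward the preceding segment.
The trigger is the preceding segment, so the direction is progressive (perseverative).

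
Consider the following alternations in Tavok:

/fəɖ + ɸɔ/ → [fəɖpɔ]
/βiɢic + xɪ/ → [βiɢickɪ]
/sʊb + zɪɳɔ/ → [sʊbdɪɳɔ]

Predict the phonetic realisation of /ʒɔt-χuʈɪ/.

The data show progressive manner assimilation: /ɸ/ → [p] after /ɖ/; /x/ → [k] after /c/; /z/ → [d] after /b/. In each pair only manner changes, matching the preceding consonant, while place and voice stay constant.
/χ/ is a voiceless uvular fricative. The preceding trigger /t/ is a stop, so /χ/ must become a stop as well.
The voiceless uvular stop is [q], so /χ/ → [q].

[ʒɔtquʈɪ]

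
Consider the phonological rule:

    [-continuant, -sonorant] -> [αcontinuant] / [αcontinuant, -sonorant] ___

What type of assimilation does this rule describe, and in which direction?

progressive manner assimilation

The rule copies [continuant] (continuancy) from the environment onto the target stops; since [±continuant] encodes the stop/fricative manner contrast, the assimilating dimension is manner.
Since the environment is written before the underscore, the trigger precedes the target; the direction is progressive.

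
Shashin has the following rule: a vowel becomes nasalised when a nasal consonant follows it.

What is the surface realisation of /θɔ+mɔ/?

The vowel /ɔ/ is adjacent to the following nasal /m/, so it acquires [+nasal] and surfaces as [ɔ̃].

[θɔ̃mɔ]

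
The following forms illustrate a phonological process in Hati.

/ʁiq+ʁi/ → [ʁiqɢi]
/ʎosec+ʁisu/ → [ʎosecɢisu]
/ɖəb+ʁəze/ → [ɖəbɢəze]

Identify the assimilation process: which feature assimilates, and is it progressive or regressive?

progressive manner assimilation

The segment that alternates is /ʁ/, which surfaces as [ɢ] when adjacent to /q/.
/ʁ/ is a fricative while /q/ is a stop; the output [ɢ] is a stop, matching the trigger — so the feature that spreads is manner.
Place and voice are unchanged, so the assimilation is partial, not total.
Checking the remaining alternations: /ʁ/ → [ɢ] after /c/ (fricative → stop, matching a stop); /ʁ/ → [ɢ] after /b/ (fricative → stop, matching a stop) — only manner changes, and always toward the preceding segment.
Since the segment that changes follows the conditioning segment, the assimilation is progressive.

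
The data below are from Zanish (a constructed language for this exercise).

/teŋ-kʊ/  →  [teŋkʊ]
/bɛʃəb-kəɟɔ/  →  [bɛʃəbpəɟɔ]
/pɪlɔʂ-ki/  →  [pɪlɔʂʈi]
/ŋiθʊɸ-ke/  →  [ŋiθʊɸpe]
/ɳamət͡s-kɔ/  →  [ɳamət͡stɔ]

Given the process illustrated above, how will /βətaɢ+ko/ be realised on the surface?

[βətaɢqo]

The data show progressive place assimilation: /k/ → [p] after /b/; /k/ → [ʈ] after /ʂ/; /k/ → [p] after /ɸ/; /k/ → [t] after /t͡s/. In each pair only place changes, matching the preceding consonant, while manner and voice stay constant.
No alternation appears in [teŋkʊ]: there the adjacent consonants already agree in place (/k/ and /ŋ/ are both velar), so this form is consistent with the same rule.
/k/ is a voiceless velar stop. The preceding trigger /ɢ/ is uvular, so /k/ must become uvular as well.
Changing only its place to uvular gives [q] — the voiceless uvular stop.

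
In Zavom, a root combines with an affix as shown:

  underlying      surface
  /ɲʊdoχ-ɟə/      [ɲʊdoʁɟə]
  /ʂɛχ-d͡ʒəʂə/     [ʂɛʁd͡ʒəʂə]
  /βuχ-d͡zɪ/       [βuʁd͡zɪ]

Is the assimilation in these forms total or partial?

partial assimilation

Comparing underlying and surface forms, /χ/ → [ʁ] is the alternation; the neighbouring /ɟ/ is constant.
The change voiceless → voiced matches the voicing of the following /ɟ/, identifying this as voicing assimilation.
Place and manner are unchanged, so the assimilation is partial, not total.
Checking the remaining alternations: /χ/ → [ʁ] before /d͡ʒ/ (voiceless → voiced, matching voiced); /χ/ → [ʁ] before /d͡z/ (voiceless → voiced, matching voiced) — only voicing changes, and always toward the following segment.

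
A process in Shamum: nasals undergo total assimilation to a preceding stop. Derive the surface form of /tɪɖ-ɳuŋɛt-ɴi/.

/ɳ/ is the segment targeted by the rule; it sits immediately after /ɖ/, so it assimilates completely and surfaces as [ɖ].
The same rule applies at the second boundary: /ɴ/ → [t] next to /t/.

[tɪɖɖuŋɛtti]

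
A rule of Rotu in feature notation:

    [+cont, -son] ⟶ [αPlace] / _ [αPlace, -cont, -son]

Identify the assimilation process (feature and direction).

The rule copies the place features (abbreviated [Place]) from the environment onto the target, so the assimilating feature is place.
The conditioning segment sits to the right of the focus bar, meaning the trigger follows the segment that changes — regressive assimilation.

regressive place assimilation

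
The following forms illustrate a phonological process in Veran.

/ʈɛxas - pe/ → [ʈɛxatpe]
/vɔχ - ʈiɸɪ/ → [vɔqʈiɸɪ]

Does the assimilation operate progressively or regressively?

Underlying /s/ is realised as [t] next to /p/; /p/ itself does not change.
/s/ is a fricative while /p/ is a stop; the output [t] is a stop, matching the trigger — so the feature that spreads is manner.
The same holds elsewhere in the data: /χ/ → [q] before /ʈ/ (fricative → stop, matching a stop) — only manner changes, and always toward the following segment.
The trigger is the following segment, so the direction is regressive (anticipatory).

regressive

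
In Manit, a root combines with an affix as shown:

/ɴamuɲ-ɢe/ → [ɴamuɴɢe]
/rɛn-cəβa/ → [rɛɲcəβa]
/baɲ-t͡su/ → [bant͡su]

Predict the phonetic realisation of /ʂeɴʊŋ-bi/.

[ʂeɴʊmbi]

The data show regressive place assimilation: /ɲ/ → [ɴ] before /ɢ/; /n/ → [ɲ] before /c/; /ɲ/ → [n] before /t͡s/. In each pair only place changes, matching the following consonant, while manner and voice stay constant.
/ŋ/ is a voiced velar nasal. The following trigger /b/ is bilabial, so /ŋ/ must become bilabial as well.
The voiced bilabial nasal is [m], so /ŋ/ → [m].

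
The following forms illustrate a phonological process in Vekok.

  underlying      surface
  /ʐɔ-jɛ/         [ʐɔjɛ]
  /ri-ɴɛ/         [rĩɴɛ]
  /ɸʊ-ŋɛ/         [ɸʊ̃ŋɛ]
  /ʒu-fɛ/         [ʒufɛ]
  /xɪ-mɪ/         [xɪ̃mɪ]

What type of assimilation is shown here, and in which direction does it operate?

regressive nasality assimilation (vowel nasalisation)

The vowel /i/ surfaces as nasalised [ĩ] next to the following nasal /ɴ/ — it has acquired the [+nasal] feature of its neighbour.
Likewise in the remaining data: /ʊ/ → [ʊ̃] before /ŋ/; /ɪ/ → [ɪ̃] before /m/ — each time a vowel is nasalised next to a following nasal.
No change occurs in [ʐɔjɛ], [ʒufɛ] because the vowel at the boundary is adjacent to an oral consonant, not a nasal (/ɔ/ next to /j/; /u/ next to /f/).
Because the conditioning nasal is to the right of the vowel that changes, the process is regressive (anticipatory).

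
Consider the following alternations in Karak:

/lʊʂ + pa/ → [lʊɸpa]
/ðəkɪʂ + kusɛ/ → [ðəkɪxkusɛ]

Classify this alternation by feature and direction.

regressive place assimilation

Comparing underlying and surface forms, /ʂ/ → [ɸ] is the alternation; the neighbouring /p/ is constant.
The change retroflex → bilabial matches the place of the following /p/, identifying this as place assimilation.
Manner and voice are unchanged, so the assimilation is partial, not total.
The same holds elsewhere in the data: /ʂ/ → [x] before /k/ (retroflex → velar, matching velar) — only place changes, and always toward the following segment.
The trigger is the following segment, so the direction is regressive (anticipatory).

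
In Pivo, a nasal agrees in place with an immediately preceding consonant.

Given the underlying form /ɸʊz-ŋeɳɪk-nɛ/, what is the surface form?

[ɸʊzneɳɪkŋɛ]

The rule targets /ŋ/ (voiced velar nasal), which sits after the trigger /z/ (alveolar).
Changing only its place to alveolar gives [n] — the voiced alveolar nasal.
At the second juncture, /n/ likewise becomes [ŋ] adjacent to /k/.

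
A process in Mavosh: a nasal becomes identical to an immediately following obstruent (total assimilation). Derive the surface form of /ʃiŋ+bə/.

/ŋ/ is the segment targeted by the rule; it sits immediately before /b/, so it assimilates completely and surfaces as [b].

[ʃibbə]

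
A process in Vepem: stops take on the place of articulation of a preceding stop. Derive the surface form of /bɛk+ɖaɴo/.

[bɛkgaɴo]

The rule targets /ɖ/ (voiced retroflex stop), which sits after the trigger /k/ (velar).
A voiced velar stop is [g], so the surface segment is [g].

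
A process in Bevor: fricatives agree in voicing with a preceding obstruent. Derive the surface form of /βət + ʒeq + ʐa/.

The rule targets /ʒ/ (voiced postalveolar fricative), which sits after the trigger /t/ (voiceless).
A voiceless postalveolar fricative is [ʃ], so the surface segment is [ʃ].
At the second juncture, /ʐ/ likewise becomes [ʂ] adjacent to /q/.

[βətʃeqʂa]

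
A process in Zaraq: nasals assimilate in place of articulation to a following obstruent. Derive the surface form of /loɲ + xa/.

/ɲ/ is a voiced palatal nasal. The following trigger /x/ is velar, so /ɲ/ must become velar as well.
The voiced velar nasal is [ŋ], so /ɲ/ → [ŋ].

[loŋxa]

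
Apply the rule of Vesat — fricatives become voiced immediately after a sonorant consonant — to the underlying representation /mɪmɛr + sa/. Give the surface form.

/s/ is a voiceless alveolar fricative. The preceding trigger /r/ is voiced, so /s/ must become voiced as well.
A voiced alveolar fricative is [z], so the surface segment is [z].

[mɪmɛrza]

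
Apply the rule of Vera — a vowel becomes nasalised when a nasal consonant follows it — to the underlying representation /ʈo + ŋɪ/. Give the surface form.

[ʈõŋɪ]

/o/ sits next to the nasal /ŋ/ and is therefore nasalised to [õ].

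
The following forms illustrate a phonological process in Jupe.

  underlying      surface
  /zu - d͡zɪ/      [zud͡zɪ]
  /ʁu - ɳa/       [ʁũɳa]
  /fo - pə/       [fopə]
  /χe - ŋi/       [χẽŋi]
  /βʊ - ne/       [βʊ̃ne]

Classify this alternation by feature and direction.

regressive nasality assimilation (vowel nasalisation)

The vowel /u/ surfaces as nasalised [ũ] next to the following nasal /ɳ/ — it has acquired the [+nasal] feature of its neighbour.
The other forms show the same pattern: /e/ → [ẽ] before /ŋ/; /ʊ/ → [ʊ̃] before /n/ — each time a vowel is nasalised next to a following nasal.
No change occurs in [zud͡zɪ], [fopə] because the vowel at the boundary is adjacent to an oral consonant, not a nasal (/u/ next to /d͡z/; /o/ next to /p/).
Because the conditioning nasal is to the right of the vowel that changes, the process is regressive (anticipatory).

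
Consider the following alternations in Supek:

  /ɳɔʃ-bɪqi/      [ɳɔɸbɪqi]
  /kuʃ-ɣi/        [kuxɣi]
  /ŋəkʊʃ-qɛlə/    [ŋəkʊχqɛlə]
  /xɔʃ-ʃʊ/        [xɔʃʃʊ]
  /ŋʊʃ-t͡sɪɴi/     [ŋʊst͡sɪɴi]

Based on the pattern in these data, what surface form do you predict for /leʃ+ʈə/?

[leʂʈə]

The data show regressive place assimilation: /ʃ/ → [ɸ] before /b/; /ʃ/ → [x] before /ɣ/; /ʃ/ → [χ] before /q/; /ʃ/ → [s] before /t͡s/. In each pair only place changes, matching the following consonant, while manner and voice stay constant.
Nothing changes in [xɔʃʃʊ]: there the adjacent consonants already agree in place (/ʃ/ and /ʃ/ are both postalveolar), so this form is consistent with the same rule.
/ʃ/ is a voiceless postalveolar fricative. The following trigger /ʈ/ is retroflex, so /ʃ/ must become retroflex as well.
The voiceless retroflex fricative is [ʂ], so /ʃ/ → [ʂ].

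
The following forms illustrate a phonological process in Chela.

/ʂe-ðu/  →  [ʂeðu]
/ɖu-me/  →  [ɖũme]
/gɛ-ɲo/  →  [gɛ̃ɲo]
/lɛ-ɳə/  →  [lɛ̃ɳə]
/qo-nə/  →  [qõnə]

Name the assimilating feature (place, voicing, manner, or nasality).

nasality

The vowel /u/ surfaces as nasalised [ũ] next to the following nasal /m/ — it has acquired the [+nasal] feature of its neighbour.
Likewise in the remaining data: /ɛ/ → [ɛ̃] before /ɲ/; /ɛ/ → [ɛ̃] before /ɳ/; /o/ → [õ] before /n/ — each time a vowel is nasalised next to a following nasal.
No change occurs in [ʂeðu] because the vowel at the boundary is adjacent to an oral consonant, not a nasal (/e/ next to /ð/).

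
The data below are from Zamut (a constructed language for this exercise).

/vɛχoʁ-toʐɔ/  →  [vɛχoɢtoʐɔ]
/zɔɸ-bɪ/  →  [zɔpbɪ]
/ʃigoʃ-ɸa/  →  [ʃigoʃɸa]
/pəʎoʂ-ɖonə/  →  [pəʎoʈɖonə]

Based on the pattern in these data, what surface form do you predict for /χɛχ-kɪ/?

The data show regressive manner assimilation: /ʁ/ → [ɢ] before /t/; /ɸ/ → [p] before /b/; /ʂ/ → [ʈ] before /ɖ/. In each pair only manner changes, matching the following consonant, while place and voice stay constant.
No alternation appears in [ʃigoʃɸa]: there the adjacent consonants already agree in manner (/ʃ/ and /ɸ/ are both fricatives), so this form is consistent with the same rule.
The rule targets /χ/ (voiceless uvular fricative), which sits before the trigger /k/ (stop).
A voiceless uvular stop is [q], so the surface segment is [q].

[χɛqkɪ]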